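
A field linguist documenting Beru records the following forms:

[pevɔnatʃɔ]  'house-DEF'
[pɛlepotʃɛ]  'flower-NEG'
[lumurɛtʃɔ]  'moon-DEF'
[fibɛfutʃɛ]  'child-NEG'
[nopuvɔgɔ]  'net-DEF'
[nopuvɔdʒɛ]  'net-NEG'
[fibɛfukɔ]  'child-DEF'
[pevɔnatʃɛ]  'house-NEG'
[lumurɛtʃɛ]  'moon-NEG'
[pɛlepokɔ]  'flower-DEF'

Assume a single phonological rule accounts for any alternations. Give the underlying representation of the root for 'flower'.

The stem for 'flower' ends in [k] in [pɛlepokɔ] but [tʃ] in [pɛlepotʃɛ].
But 'house' keeps [tʃ] in both environments ([pevɔnatʃɔ], [pevɔnatʃɛ]), so there is no rule changing /tʃ/ to [k] before the DEF suffix.
The underlying segment must be /k/; /k/ and /g/ become palato-alveolar [tʃ] and [dʒ] before a front vowel, yielding [tʃ] there.
The underlying form of 'flower' is therefore /pɛlepok/.

/pɛlepok/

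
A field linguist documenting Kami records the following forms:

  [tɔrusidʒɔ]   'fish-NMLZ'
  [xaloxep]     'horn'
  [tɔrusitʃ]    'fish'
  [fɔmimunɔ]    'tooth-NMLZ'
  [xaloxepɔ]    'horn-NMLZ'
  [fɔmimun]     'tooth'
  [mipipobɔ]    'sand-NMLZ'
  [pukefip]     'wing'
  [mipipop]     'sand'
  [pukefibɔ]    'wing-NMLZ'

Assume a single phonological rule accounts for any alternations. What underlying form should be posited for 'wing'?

/pukefib/

The root 'wing' surfaces as [pukefibɔ] and [pukefip], with a stem-final [b] ~ [p] alternation.
If /p/ were underlying and a rule turned it into [b] before the NMLZ suffix, 'horn' would also alternate; but it has [p] in both [xaloxepɔ] and [xaloxep].
The underlying segment must be /b/; voiced obstruents become voiceless word-finally, yielding [p] there.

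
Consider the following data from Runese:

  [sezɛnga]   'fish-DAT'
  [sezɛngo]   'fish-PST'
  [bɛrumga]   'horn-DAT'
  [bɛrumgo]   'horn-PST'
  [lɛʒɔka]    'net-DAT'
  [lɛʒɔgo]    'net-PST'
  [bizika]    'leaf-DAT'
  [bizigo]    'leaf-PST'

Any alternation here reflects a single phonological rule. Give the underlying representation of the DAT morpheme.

/-ka/

The DAT suffix surfaces as [-ga] and [-ka], depending on the final segment of the stem.
The PST suffix, which begins with [g], is invariant after every stem; so [g] is not altered by any rule here.
So the underlying form is /-ka/, and voiceless stops become voiced after a nasal.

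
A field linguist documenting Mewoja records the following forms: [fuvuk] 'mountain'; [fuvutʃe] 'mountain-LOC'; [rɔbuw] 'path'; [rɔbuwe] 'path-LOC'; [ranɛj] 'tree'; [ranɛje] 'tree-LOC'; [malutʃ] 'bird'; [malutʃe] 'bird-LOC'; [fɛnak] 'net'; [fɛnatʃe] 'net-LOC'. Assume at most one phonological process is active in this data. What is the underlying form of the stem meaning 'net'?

In [fɛnak] and [fɛnatʃe] the final segment of 'net' alternates: [k] ~ [tʃ].
If /tʃ/ were underlying and a rule turned it into [k] in isolation, 'bird' would also alternate; but it has [tʃ] in both [malutʃ] and [malutʃe].
So /k/ is underlying, and a rule of palatalization before a front vowel — /k/ becomes palato-alveolar [tʃ] before a front vowel — gives [tʃ].

/fɛnak/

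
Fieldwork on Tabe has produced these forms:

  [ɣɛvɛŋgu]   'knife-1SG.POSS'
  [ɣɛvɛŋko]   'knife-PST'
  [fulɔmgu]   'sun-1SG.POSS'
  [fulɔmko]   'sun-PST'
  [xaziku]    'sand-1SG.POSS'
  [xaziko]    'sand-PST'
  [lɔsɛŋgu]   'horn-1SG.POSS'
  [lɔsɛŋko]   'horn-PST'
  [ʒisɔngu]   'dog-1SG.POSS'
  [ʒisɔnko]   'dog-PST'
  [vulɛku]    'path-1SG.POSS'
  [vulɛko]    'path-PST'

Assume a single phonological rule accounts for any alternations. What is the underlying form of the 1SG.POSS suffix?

/-gu/

The 1SG.POSS suffix surfaces as [-gu] and [-ku], depending on the final segment of the stem.
By contrast the PST suffix keeps its initial [k] throughout — that segment must be underlying.
So the underlying form is /-gu/, and voiced stops become voiceless after a vowel.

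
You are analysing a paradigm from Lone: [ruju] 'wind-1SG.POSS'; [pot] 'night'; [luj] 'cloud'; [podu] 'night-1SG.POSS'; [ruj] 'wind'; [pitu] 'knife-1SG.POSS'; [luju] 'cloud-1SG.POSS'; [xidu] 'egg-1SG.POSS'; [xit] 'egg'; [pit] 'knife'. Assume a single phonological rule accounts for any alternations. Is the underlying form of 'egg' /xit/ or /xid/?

'egg' shows [t] ~ [d] at the end of the stem ([xit] vs [xidu]).
The stem 'knife' ([pit], [pitu]) shows [t] unchanged in both environments, so [t] cannot be basic with [d] derived before the 1SG.POSS suffix.
The alternation reflects word-final obstruent devoicing: voiced obstruents become voiceless word-finally. /d/ is underlying.

/xid/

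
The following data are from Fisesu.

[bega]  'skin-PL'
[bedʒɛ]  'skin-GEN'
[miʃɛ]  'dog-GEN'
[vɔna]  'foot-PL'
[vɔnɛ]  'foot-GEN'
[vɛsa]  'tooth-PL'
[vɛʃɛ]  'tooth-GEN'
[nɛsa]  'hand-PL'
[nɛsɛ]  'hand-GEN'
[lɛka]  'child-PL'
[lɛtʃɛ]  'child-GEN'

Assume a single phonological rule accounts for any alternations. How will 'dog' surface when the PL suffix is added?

[misa]

The stem for 'tooth' ends in [s] in [vɛsa] but [ʃ] in [vɛʃɛ].
Compare 'hand', with invariant [s] in [nɛsa] and [nɛsɛ]: an analysis with underlying /s/ and a rule producing [ʃ] before the GEN suffix would wrongly predict alternation here too.
So /ʃ/ is underlying, and a rule of depalatalization — palato-alveolar /tʃ/, /dʒ/ and /ʃ/ become [k], [g] and [s] when no front vowel follows — gives [s].
From [miʃɛ] the stem 'dog' is /miʃ/; when no front vowel follows this yields [misa].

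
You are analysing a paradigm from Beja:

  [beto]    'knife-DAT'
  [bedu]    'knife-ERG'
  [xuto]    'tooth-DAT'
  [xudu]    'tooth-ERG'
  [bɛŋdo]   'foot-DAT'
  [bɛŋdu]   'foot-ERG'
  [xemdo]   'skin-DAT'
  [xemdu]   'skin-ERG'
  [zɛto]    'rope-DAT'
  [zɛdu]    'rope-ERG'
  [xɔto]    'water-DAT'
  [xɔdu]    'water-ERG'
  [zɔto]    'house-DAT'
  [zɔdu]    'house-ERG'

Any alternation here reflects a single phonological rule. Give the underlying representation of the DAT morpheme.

The DAT morpheme has two allomorphs, [-do] and [-to].
The ERG suffix, which begins with [d], is invariant after every stem; so [d] is not altered by any rule here.
The DAT suffix is therefore /-to/ underlyingly, with post-nasal voicing: voiceless stops become voiced after a nasal.

/-to/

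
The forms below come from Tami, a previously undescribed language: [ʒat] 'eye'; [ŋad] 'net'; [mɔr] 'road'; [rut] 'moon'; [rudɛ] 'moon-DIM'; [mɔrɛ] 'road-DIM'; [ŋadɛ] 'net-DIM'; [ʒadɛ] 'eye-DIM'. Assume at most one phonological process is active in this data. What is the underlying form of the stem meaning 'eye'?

/ʒat/

The stem for 'eye' ends in [d] in [ʒadɛ] but [t] in [ʒat].
The stem 'net' ([ŋadɛ], [ŋad]) shows [d] unchanged in both environments, so [d] cannot be basic with [t] derived in isolation.
So /t/ is underlying, and a rule of intervocalic voicing — voiceless stops become voiced between vowels — gives [d].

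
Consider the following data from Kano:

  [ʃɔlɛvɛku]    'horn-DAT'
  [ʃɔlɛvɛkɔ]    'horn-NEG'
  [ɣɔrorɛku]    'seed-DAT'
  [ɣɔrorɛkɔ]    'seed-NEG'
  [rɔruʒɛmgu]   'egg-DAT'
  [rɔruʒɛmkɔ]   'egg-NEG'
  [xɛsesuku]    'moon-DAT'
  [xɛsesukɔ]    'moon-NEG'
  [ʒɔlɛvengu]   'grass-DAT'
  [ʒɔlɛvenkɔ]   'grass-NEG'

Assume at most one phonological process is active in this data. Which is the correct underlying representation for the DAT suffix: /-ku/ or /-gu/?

The DAT suffix surfaces as [-gu] and [-ku], depending on the final segment of the stem.
The NEG suffix, which begins with [k], is invariant after every stem; so [k] is not altered by any rule here.
So the underlying form is /-gu/, and voiced stops become voiceless after a vowel.

/-gu/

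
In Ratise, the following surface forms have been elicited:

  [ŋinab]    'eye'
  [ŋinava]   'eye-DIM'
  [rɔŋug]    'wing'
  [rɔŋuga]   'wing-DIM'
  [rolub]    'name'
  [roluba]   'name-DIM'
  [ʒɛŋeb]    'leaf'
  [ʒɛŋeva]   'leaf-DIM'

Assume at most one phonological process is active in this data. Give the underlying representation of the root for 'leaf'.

/ʒɛŋev/

The root 'leaf' surfaces as [ʒɛŋeb] and [ʒɛŋeva], with a stem-final [b] ~ [v] alternation.
Compare 'name', with invariant [b] in [rolub] and [roluba]: an analysis with underlying /b/ and a rule producing [v] before the DIM suffix would wrongly predict alternation here too.
So /v/ is underlying, and a rule of word-final hardening — voiced fricatives become stops word-finally — gives [b].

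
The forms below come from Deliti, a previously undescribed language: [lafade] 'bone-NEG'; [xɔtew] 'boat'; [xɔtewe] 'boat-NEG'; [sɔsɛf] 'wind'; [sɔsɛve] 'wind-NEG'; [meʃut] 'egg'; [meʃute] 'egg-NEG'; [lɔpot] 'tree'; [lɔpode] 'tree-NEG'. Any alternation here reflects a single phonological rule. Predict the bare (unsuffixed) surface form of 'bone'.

The root 'tree' surfaces as [lɔpot] and [lɔpode], with a stem-final [t] ~ [d] alternation.
Compare 'egg', with invariant [t] in [meʃut] and [meʃute]: an analysis with underlying /t/ and a rule producing [d] before the NEG suffix would wrongly predict alternation here too.
The alternation reflects word-final obstruent devoicing: voiced obstruents become voiceless word-finally. /d/ is underlying.
The one attested form of 'bone', [lafade], shows underlying /lafad/. Applying the same rule word-finally gives [lafat].

[lafat]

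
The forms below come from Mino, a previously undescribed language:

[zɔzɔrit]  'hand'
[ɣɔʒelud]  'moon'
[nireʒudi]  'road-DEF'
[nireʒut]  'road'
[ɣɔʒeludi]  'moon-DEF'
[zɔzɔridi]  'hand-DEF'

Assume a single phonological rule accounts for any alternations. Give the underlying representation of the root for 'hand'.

The root 'hand' surfaces as [zɔzɔrit] and [zɔzɔridi], with a stem-final [t] ~ [d] alternation.
Compare 'moon', with invariant [d] in [ɣɔʒelud] and [ɣɔʒeludi]: an analysis with underlying /d/ and a rule producing [t] in isolation would wrongly predict alternation here too.
The underlying segment must be /t/; voiceless stops become voiced between vowels, yielding [d] there.
Hence 'hand' is /zɔzɔrit/ underlyingly.

/zɔzɔrit/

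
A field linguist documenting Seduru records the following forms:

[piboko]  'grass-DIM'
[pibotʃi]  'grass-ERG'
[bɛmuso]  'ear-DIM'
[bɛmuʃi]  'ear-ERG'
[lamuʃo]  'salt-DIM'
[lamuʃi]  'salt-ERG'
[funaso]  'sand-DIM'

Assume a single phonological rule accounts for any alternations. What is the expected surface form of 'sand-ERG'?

The root 'ear' surfaces as [bɛmuso] and [bɛmuʃi], with a stem-final [s] ~ [ʃ] alternation.
The stem 'salt' ([lamuʃo], [lamuʃi]) shows [ʃ] unchanged in both environments, so [ʃ] cannot be basic with [s] derived before the DIM suffix.
So /s/ is underlying, and a rule of palatalization before a front vowel — /k/ and /s/ become palato-alveolar [tʃ] and [ʃ] before a front vowel — gives [ʃ].
The one attested form of 'sand', [funaso], shows underlying /funas/. Applying the same rule before a front vowel gives [funaʃi].

[funaʃi]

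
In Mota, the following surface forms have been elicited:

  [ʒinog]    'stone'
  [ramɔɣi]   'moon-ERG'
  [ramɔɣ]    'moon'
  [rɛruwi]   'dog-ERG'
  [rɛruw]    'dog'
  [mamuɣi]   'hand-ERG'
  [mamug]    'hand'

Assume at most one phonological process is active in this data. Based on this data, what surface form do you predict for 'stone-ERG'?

[ʒinoɣi]

In [mamuɣi] and [mamug] the final segment of 'hand' alternates: [ɣ] ~ [g].
The stem 'moon' ([ramɔɣi], [ramɔɣ]) shows [ɣ] unchanged in both environments, so [ɣ] cannot be basic with [g] derived in isolation.
Therefore /g/ is basic and [ɣ] is derived by intervocalic spirantization (voiced stops become fricatives between vowels).
The one attested form of 'stone', [ʒinog], shows underlying /ʒinog/. Applying the same rule between vowels gives [ʒinoɣi].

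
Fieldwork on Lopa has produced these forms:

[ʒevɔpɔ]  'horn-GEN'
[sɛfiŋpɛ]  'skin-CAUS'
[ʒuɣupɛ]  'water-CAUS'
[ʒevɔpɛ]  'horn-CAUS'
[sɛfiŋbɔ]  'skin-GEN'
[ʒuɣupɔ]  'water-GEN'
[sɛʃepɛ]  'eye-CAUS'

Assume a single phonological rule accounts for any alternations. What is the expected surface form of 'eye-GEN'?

The GEN morpheme has two allomorphs, [-bɔ] and [-pɔ].
The CAUS suffix, which begins with [p], is invariant after every stem; so [p] is not altered by any rule here.
So the underlying form is /-bɔ/, and voiced stops become voiceless after a vowel.
After 'eye', which ends in a vowel, the suffix surfaces as [-pɔ], giving [sɛʃepɔ].

[sɛʃepɔ]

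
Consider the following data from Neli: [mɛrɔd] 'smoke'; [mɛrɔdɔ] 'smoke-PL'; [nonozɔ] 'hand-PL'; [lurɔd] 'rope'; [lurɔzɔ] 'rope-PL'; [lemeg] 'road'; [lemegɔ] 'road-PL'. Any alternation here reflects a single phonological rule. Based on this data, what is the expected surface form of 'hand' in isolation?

[nonod]

In [lurɔd] and [lurɔzɔ] the final segment of 'rope' alternates: [d] ~ [z].
If /d/ were underlying and a rule turned it into [z] before the PL suffix, 'smoke' would also alternate; but it has [d] in both [mɛrɔd] and [mɛrɔdɔ].
The alternation reflects word-final hardening: voiced fricatives become stops word-finally. /z/ is underlying.
From [nonozɔ] the stem 'hand' is /nonoz/; word-finally this yields [nonod].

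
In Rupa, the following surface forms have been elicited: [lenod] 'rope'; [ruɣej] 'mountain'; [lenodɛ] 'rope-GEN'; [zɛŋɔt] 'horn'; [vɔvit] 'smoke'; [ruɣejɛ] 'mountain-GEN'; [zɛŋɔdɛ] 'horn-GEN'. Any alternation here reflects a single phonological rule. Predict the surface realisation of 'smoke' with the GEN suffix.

[vɔvidɛ]

'horn' shows [d] ~ [t] at the end of the stem ([zɛŋɔdɛ] vs [zɛŋɔt]).
If /d/ were underlying and a rule turned it into [t] in isolation, 'rope' would also alternate; but it has [d] in both [lenodɛ] and [lenod].
The alternation reflects intervocalic voicing: voiceless stops become voiced between vowels. /t/ is underlying.
The one attested form of 'smoke', [vɔvit], shows underlying /vɔvit/. Applying the same rule between vowels gives [vɔvidɛ].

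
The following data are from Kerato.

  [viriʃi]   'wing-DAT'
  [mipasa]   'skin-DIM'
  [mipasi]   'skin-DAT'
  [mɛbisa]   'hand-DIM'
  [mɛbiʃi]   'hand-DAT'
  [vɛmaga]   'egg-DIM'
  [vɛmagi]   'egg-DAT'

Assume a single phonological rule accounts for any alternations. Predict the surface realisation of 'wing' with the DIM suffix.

The root 'hand' surfaces as [mɛbisa] and [mɛbiʃi], with a stem-final [s] ~ [ʃ] alternation.
Compare 'skin', with invariant [s] in [mipasa] and [mipasi]: an analysis with underlying /s/ and a rule producing [ʃ] before the DAT suffix would wrongly predict alternation here too.
Therefore /ʃ/ is basic and [s] is derived by depalatalization (palato-alveolar /ʃ/ becomes [s] when no front vowel follows).
From [viriʃi] the stem 'wing' is /viriʃ/; when no front vowel follows this yields [virisa].

[virisa]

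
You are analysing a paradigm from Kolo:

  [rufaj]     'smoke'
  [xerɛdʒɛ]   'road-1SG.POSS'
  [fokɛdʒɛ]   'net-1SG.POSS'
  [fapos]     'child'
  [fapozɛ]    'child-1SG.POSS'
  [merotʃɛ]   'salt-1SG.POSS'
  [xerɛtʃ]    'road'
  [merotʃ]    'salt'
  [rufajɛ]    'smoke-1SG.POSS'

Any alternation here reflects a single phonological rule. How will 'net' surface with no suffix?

In [xerɛtʃ] and [xerɛdʒɛ] the final segment of 'road' alternates: [tʃ] ~ [dʒ].
Compare 'salt', with invariant [tʃ] in [merotʃ] and [merotʃɛ]: an analysis with underlying /tʃ/ and a rule producing [dʒ] before the 1SG.POSS suffix would wrongly predict alternation here too.
The underlying segment must be /dʒ/; voiced obstruents become voiceless word-finally, yielding [tʃ] there.
From [fokɛdʒɛ] the stem 'net' is /fokɛdʒ/; word-finally this yields [fokɛtʃ].

[fokɛtʃ]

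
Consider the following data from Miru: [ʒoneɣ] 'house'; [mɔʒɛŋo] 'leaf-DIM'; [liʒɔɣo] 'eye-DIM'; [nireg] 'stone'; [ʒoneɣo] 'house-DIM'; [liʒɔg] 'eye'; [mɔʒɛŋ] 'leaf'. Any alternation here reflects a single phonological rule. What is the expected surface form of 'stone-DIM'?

[nireɣo]

'eye' shows [g] ~ [ɣ] at the end of the stem ([liʒɔg] vs [liʒɔɣo]).
But 'house' keeps [ɣ] in both environments ([ʒoneɣ], [ʒoneɣo]), so there is no rule changing /ɣ/ to [g] in isolation.
Therefore /g/ is basic and [ɣ] is derived by intervocalic spirantization (voiced stops become fricatives between vowels).
From [nireg] the stem 'stone' is /nireg/; between vowels this yields [nireɣo].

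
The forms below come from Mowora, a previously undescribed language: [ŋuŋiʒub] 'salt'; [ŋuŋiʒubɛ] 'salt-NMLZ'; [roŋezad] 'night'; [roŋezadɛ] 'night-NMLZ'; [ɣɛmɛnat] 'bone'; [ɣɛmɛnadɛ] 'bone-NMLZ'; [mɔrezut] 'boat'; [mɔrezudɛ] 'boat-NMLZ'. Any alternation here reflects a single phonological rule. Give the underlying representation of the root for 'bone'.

/ɣɛmɛnat/

'bone' shows [t] ~ [d] at the end of the stem ([ɣɛmɛnat] vs [ɣɛmɛnadɛ]).
But 'night' keeps [d] in both environments ([roŋezad], [roŋezadɛ]), so there is no rule changing /d/ to [t] in isolation.
The underlying segment must be /t/; voiceless stops become voiced between vowels, yielding [d] there.
So 'bone' = /ɣɛmɛnat/.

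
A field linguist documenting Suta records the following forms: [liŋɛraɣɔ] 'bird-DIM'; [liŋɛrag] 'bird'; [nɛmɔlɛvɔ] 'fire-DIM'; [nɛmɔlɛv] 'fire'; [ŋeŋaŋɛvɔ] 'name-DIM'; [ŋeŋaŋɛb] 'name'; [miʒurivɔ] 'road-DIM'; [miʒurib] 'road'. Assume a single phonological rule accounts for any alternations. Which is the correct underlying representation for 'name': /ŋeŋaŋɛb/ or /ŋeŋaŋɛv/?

In [ŋeŋaŋɛvɔ] and [ŋeŋaŋɛb] the final segment of 'name' alternates: [v] ~ [b].
If /v/ were underlying and a rule turned it into [b] in isolation, 'fire' would also alternate; but it has [v] in both [nɛmɔlɛvɔ] and [nɛmɔlɛv].
So /b/ is underlying, and a rule of intervocalic spirantization — voiced stops become fricatives between vowels — gives [v].

/ŋeŋaŋɛb/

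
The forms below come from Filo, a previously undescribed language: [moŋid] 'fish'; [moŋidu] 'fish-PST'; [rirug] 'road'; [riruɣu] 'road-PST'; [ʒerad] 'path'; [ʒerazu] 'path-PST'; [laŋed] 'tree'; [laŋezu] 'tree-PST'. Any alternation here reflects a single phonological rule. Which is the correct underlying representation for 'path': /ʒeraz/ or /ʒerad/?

/ʒeraz/

The root 'path' surfaces as [ʒerad] and [ʒerazu], with a stem-final [d] ~ [z] alternation.
The stem 'fish' ([moŋid], [moŋidu]) shows [d] unchanged in both environments, so [d] cannot be basic with [z] derived before the PST suffix.
Therefore /z/ is basic and [d] is derived by word-final hardening (voiced fricatives become stops word-finally).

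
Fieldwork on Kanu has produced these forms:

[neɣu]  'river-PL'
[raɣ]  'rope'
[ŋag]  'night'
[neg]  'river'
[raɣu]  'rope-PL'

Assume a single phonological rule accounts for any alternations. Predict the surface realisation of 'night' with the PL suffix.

[ŋaɣu]

The stem for 'river' ends in [ɣ] in [neɣu] but [g] in [neg].
The stem 'rope' ([raɣu], [raɣ]) shows [ɣ] unchanged in both environments, so [ɣ] cannot be basic with [g] derived in isolation.
The alternation reflects intervocalic spirantization: voiced stops become fricatives between vowels. /g/ is underlying.
The one attested form of 'night', [ŋag], shows underlying /ŋag/. Applying the same rule between vowels gives [ŋaɣu].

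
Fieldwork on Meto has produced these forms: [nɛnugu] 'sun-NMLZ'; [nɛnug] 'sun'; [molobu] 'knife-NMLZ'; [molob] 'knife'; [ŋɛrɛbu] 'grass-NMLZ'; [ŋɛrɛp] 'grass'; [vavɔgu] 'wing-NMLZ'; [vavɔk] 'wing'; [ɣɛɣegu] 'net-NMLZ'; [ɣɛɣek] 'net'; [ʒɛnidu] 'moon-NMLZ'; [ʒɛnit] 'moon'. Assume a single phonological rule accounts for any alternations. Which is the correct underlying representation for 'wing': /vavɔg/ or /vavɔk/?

In [vavɔgu] and [vavɔk] the final segment of 'wing' alternates: [g] ~ [k].
Compare 'sun', with invariant [g] in [nɛnugu] and [nɛnug]: an analysis with underlying /g/ and a rule producing [k] in isolation would wrongly predict alternation here too.
The underlying segment must be /k/; voiceless stops become voiced between vowels, yielding [g] there.

/vavɔk/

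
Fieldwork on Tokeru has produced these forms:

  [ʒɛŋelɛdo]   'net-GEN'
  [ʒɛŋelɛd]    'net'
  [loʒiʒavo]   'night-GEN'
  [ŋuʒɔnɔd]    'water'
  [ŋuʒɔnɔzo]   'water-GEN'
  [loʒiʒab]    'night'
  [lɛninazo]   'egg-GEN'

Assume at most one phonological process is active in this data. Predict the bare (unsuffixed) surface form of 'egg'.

In [ŋuʒɔnɔd] and [ŋuʒɔnɔzo] the final segment of 'water' alternates: [d] ~ [z].
The stem 'net' ([ʒɛŋelɛd], [ʒɛŋelɛdo]) shows [d] unchanged in both environments, so [d] cannot be basic with [z] derived before the GEN suffix.
Therefore /z/ is basic and [d] is derived by word-final hardening (voiced fricatives become stops word-finally).
From [lɛninazo] the stem 'egg' is /lɛninaz/; word-finally this yields [lɛninad].

[lɛninad]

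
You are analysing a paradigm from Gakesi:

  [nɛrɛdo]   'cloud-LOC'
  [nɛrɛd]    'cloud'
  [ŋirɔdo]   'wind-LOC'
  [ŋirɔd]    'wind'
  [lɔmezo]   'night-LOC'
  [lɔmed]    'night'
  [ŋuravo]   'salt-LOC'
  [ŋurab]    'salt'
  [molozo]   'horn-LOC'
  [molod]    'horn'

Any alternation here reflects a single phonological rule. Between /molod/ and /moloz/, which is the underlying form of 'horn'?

'horn' shows [z] ~ [d] at the end of the stem ([molozo] vs [molod]).
If /d/ were underlying and a rule turned it into [z] before the LOC suffix, 'wind' would also alternate; but it has [d] in both [ŋirɔdo] and [ŋirɔd].
The underlying segment must be /z/; voiced fricatives become stops word-finally, yielding [d] there.

/moloz/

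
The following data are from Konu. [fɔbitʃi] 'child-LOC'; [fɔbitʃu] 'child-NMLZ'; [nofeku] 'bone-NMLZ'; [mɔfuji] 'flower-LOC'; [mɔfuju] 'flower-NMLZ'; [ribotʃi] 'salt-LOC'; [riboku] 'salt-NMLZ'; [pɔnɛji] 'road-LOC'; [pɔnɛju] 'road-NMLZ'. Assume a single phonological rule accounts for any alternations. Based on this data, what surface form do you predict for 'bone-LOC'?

In [ribotʃi] and [riboku] the final segment of 'salt' alternates: [tʃ] ~ [k].
Compare 'child', with invariant [tʃ] in [fɔbitʃi] and [fɔbitʃu]: an analysis with underlying /tʃ/ and a rule producing [k] before the NMLZ suffix would wrongly predict alternation here too.
Therefore /k/ is basic and [tʃ] is derived by palatalization before a front vowel (/k/ becomes palato-alveolar [tʃ] before a front vowel).
From [nofeku] the stem 'bone' is /nofek/; before a front vowel this yields [nofetʃi].

[nofetʃi]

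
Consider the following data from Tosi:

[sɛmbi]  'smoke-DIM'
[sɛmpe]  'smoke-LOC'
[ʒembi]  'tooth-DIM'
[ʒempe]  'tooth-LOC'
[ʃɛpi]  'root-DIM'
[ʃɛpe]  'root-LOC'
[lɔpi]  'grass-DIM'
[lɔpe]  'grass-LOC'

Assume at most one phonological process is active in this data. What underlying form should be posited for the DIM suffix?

The DIM morpheme has two allomorphs, [-bi] and [-pi].
The LOC suffix, which begins with [p], is invariant after every stem; so [p] is not altered by any rule here.
The DIM suffix is therefore /-bi/ underlyingly, with post-vocalic devoicing: voiced stops become voiceless after a vowel.

/-bi/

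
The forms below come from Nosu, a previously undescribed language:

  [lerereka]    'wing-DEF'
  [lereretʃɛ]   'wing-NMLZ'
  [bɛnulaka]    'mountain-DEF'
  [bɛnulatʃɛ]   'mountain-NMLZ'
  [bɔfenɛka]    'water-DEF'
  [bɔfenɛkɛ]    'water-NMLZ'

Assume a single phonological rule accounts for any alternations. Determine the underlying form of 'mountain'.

'mountain' shows [k] ~ [tʃ] at the end of the stem ([bɛnulaka] vs [bɛnulatʃɛ]).
The stem 'water' ([bɔfenɛka], [bɔfenɛkɛ]) shows [k] unchanged in both environments, so [k] cannot be basic with [tʃ] derived before the NMLZ suffix.
The underlying segment must be /tʃ/; palato-alveolar /tʃ/ becomes [k] when no front vowel follows, yielding [k] there.

/bɛnulatʃ/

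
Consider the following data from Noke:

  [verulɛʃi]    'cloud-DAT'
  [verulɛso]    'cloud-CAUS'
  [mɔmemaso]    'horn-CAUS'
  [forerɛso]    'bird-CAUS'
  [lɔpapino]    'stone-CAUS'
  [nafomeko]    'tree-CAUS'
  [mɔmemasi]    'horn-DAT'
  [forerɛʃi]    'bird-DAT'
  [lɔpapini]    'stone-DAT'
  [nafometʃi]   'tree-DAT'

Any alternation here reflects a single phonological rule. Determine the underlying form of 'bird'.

/forerɛʃ/

In [forerɛso] and [forerɛʃi] the final segment of 'bird' alternates: [s] ~ [ʃ].
The stem 'horn' ([mɔmemaso], [mɔmemasi]) shows [s] unchanged in both environments, so [s] cannot be basic with [ʃ] derived before the DAT suffix.
Therefore /ʃ/ is basic and [s] is derived by depalatalization (palato-alveolar /tʃ/ and /ʃ/ become [k] and [s] when no front vowel follows).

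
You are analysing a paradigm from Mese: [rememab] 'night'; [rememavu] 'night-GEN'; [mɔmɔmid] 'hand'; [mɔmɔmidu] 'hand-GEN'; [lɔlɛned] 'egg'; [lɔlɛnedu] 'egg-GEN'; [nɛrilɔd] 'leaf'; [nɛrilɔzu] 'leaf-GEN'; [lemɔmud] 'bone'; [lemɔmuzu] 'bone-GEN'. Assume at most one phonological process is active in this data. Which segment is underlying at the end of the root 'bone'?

/z/

In [lemɔmud] and [lemɔmuzu] the final segment of 'bone' alternates: [d] ~ [z].
The stem 'egg' ([lɔlɛned], [lɔlɛnedu]) shows [d] unchanged in both environments, so [d] cannot be basic with [z] derived before the GEN suffix.
The alternation reflects word-final hardening: voiced fricatives become stops word-finally. /z/ is underlying.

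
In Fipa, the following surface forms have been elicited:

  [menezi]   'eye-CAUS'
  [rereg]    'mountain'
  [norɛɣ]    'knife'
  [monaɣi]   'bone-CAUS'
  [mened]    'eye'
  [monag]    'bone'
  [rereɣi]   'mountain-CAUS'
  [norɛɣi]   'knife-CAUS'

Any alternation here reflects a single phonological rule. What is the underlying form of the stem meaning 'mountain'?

/rereg/

The root 'mountain' surfaces as [rereɣi] and [rereg], with a stem-final [ɣ] ~ [g] alternation.
The stem 'knife' ([norɛɣi], [norɛɣ]) shows [ɣ] unchanged in both environments, so [ɣ] cannot be basic with [g] derived in isolation.
Therefore /g/ is basic and [ɣ] is derived by intervocalic spirantization (voiced stops become fricatives between vowels).
Hence 'mountain' is /rereg/ underlyingly.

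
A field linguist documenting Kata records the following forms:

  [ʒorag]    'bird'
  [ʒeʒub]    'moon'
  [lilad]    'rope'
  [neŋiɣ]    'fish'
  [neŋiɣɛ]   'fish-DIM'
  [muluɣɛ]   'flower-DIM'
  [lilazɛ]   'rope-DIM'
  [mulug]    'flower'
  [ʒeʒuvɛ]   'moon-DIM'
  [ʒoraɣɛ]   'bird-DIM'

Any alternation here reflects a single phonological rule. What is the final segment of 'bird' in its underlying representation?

/g/

The stem for 'bird' ends in [g] in [ʒorag] but [ɣ] in [ʒoraɣɛ].
But 'fish' keeps [ɣ] in both environments ([neŋiɣ], [neŋiɣɛ]), so there is no rule changing /ɣ/ to [g] in isolation.
So /g/ is underlying, and a rule of intervocalic spirantization — voiced stops become fricatives between vowels — gives [ɣ].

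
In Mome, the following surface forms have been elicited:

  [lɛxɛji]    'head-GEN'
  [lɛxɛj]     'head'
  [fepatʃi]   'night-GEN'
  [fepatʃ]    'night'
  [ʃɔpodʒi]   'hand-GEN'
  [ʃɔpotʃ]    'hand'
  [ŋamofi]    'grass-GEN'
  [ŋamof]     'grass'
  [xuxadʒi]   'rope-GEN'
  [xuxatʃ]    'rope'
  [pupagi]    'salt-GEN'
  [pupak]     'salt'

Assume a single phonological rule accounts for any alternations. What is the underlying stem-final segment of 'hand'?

The stem for 'hand' ends in [dʒ] in [ʃɔpodʒi] but [tʃ] in [ʃɔpotʃ].
If /tʃ/ were underlying and a rule turned it into [dʒ] before the GEN suffix, 'night' would also alternate; but it has [tʃ] in both [fepatʃi] and [fepatʃ].
So /dʒ/ is underlying, and a rule of word-final obstruent devoicing — voiced obstruents become voiceless word-finally — gives [tʃ].

/dʒ/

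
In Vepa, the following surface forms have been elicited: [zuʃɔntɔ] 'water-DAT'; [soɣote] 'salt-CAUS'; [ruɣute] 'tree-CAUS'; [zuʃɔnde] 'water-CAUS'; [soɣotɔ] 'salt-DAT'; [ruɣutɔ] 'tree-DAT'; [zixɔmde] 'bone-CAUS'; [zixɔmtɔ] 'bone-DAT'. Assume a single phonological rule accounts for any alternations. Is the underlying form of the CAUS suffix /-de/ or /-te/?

The CAUS morpheme has two allomorphs, [-de] and [-te].
The DAT suffix, which begins with [t], is invariant after every stem; so [t] is not altered by any rule here.
So the underlying form is /-de/, and voiced stops become voiceless after a vowel.

/-de/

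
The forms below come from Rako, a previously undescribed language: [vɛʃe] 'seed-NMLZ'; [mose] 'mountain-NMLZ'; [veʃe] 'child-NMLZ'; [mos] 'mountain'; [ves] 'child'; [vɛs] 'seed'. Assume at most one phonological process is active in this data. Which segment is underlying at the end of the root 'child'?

/ʃ/

'child' shows [ʃ] ~ [s] at the end of the stem ([veʃe] vs [ves]).
The stem 'mountain' ([mose], [mos]) shows [s] unchanged in both environments, so [s] cannot be basic with [ʃ] derived before the NMLZ suffix.
The underlying segment must be /ʃ/; palato-alveolar /ʃ/ becomes [s] when no front vowel follows, yielding [s] there.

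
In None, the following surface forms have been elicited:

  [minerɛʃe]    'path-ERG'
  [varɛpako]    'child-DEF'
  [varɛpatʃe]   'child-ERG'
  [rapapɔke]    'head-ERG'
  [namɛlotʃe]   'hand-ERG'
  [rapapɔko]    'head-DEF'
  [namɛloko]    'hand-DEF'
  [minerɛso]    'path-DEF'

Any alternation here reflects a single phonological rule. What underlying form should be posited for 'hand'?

In [namɛlotʃe] and [namɛloko] the final segment of 'hand' alternates: [tʃ] ~ [k].
But 'head' keeps [k] in both environments ([rapapɔke], [rapapɔko]), so there is no rule changing /k/ to [tʃ] before the ERG suffix.
Therefore /tʃ/ is basic and [k] is derived by depalatalization (palato-alveolar /tʃ/ and /ʃ/ become [k] and [s] when no front vowel follows).

/namɛlotʃ/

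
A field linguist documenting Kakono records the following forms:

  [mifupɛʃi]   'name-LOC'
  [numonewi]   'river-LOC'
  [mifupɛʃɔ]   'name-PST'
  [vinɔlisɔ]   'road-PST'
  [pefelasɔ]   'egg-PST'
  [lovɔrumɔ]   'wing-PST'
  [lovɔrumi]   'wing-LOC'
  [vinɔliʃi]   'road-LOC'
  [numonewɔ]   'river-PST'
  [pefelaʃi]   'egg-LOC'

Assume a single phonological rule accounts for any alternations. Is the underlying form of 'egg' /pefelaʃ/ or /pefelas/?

/pefelas/

The stem for 'egg' ends in [s] in [pefelasɔ] but [ʃ] in [pefelaʃi].
But 'name' keeps [ʃ] in both environments ([mifupɛʃɔ], [mifupɛʃi]), so there is no rule changing /ʃ/ to [s] before the PST suffix.
So /s/ is underlying, and a rule of palatalization before a front vowel — /s/ becomes palato-alveolar [ʃ] before a front vowel — gives [ʃ].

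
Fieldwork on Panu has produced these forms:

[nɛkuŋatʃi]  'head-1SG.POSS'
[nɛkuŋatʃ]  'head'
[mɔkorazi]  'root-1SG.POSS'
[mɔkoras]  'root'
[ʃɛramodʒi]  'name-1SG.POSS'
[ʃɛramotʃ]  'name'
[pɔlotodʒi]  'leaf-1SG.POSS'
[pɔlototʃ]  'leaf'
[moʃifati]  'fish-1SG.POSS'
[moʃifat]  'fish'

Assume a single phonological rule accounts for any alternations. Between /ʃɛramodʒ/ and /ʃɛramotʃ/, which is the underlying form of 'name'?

In [ʃɛramodʒi] and [ʃɛramotʃ] the final segment of 'name' alternates: [dʒ] ~ [tʃ].
Compare 'head', with invariant [tʃ] in [nɛkuŋatʃi] and [nɛkuŋatʃ]: an analysis with underlying /tʃ/ and a rule producing [dʒ] before the 1SG.POSS suffix would wrongly predict alternation here too.
The alternation reflects word-final obstruent devoicing: voiced obstruents become voiceless word-finally. /dʒ/ is underlying.

/ʃɛramodʒ/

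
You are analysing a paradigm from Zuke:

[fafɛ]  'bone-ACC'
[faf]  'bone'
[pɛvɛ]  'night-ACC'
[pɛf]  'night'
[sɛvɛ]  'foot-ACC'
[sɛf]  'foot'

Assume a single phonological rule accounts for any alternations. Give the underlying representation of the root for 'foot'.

The root 'foot' surfaces as [sɛvɛ] and [sɛf], with a stem-final [v] ~ [f] alternation.
The stem 'bone' ([fafɛ], [faf]) shows [f] unchanged in both environments, so [f] cannot be basic with [v] derived before the ACC suffix.
The alternation reflects word-final obstruent devoicing: voiced obstruents become voiceless word-finally. /v/ is underlying.

/sɛv/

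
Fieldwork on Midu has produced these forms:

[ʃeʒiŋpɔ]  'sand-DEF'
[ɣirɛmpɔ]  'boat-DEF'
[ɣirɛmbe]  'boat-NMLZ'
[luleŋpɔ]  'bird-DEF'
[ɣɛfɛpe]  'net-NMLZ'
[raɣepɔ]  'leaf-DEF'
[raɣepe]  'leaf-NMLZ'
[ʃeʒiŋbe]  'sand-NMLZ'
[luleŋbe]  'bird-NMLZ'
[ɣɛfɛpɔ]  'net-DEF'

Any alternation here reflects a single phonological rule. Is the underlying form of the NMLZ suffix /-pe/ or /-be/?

/-be/

The NMLZ morpheme has two allomorphs, [-be] and [-pe].
The DEF suffix, which begins with [p], is invariant after every stem; so [p] is not altered by any rule here.
So the underlying form is /-be/, and voiced stops become voiceless after a vowel.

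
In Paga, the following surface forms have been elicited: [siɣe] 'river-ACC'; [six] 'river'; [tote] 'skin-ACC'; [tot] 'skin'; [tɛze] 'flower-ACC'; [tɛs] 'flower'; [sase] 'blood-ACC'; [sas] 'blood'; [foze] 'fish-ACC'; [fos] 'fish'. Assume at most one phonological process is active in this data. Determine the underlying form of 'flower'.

/tɛz/

The root 'flower' surfaces as [tɛze] and [tɛs], with a stem-final [z] ~ [s] alternation.
The stem 'blood' ([sase], [sas]) shows [s] unchanged in both environments, so [s] cannot be basic with [z] derived before the ACC suffix.
The alternation reflects word-final obstruent devoicing: voiced obstruents become voiceless word-finally. /z/ is underlying.
Hence 'flower' is /tɛz/ underlyingly.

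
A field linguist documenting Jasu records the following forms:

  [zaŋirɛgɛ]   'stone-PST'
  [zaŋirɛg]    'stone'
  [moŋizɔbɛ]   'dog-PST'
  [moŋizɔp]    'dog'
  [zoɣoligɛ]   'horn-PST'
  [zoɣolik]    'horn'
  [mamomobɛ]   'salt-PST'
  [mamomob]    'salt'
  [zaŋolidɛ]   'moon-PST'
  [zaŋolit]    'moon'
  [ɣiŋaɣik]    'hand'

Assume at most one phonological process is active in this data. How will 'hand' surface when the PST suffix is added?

In [zoɣoligɛ] and [zoɣolik] the final segment of 'horn' alternates: [g] ~ [k].
The stem 'stone' ([zaŋirɛgɛ], [zaŋirɛg]) shows [g] unchanged in both environments, so [g] cannot be basic with [k] derived in isolation.
So /k/ is underlying, and a rule of intervocalic voicing — voiceless stops become voiced between vowels — gives [g].
From [ɣiŋaɣik] the stem 'hand' is /ɣiŋaɣik/; between vowels this yields [ɣiŋaɣigɛ].

[ɣiŋaɣigɛ]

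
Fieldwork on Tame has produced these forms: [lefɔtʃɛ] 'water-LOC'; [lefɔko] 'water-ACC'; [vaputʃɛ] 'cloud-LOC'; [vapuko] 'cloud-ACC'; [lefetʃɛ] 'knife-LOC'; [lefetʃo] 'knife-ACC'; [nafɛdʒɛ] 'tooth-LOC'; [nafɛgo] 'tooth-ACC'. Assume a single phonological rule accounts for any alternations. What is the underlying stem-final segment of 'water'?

The stem for 'water' ends in [tʃ] in [lefɔtʃɛ] but [k] in [lefɔko].
But 'knife' keeps [tʃ] in both environments ([lefetʃɛ], [lefetʃo]), so there is no rule changing /tʃ/ to [k] before the ACC suffix.
So /k/ is underlying, and a rule of palatalization before a front vowel — /k/ and /g/ become palato-alveolar [tʃ] and [dʒ] before a front vowel — gives [tʃ].

/k/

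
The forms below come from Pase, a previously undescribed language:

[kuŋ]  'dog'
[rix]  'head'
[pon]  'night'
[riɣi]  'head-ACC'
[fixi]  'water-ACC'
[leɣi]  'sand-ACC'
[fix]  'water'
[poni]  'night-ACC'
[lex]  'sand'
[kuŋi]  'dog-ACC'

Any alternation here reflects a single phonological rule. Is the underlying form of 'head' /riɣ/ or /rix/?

/riɣ/

The stem for 'head' ends in [x] in [rix] but [ɣ] in [riɣi].
The stem 'water' ([fix], [fixi]) shows [x] unchanged in both environments, so [x] cannot be basic with [ɣ] derived before the ACC suffix.
The underlying segment must be /ɣ/; voiced obstruents become voiceless word-finally, yielding [x] there.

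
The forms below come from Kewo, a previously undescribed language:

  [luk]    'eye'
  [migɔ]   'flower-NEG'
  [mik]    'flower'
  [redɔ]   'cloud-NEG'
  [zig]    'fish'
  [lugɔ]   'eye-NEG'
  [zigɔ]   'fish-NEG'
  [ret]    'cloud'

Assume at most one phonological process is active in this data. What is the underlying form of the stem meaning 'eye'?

/luk/

The stem for 'eye' ends in [g] in [lugɔ] but [k] in [luk].
But 'fish' keeps [g] in both environments ([zigɔ], [zig]), so there is no rule changing /g/ to [k] in isolation.
The alternation reflects intervocalic voicing: voiceless stops become voiced between vowels. /k/ is underlying.
Hence 'eye' is /luk/ underlyingly.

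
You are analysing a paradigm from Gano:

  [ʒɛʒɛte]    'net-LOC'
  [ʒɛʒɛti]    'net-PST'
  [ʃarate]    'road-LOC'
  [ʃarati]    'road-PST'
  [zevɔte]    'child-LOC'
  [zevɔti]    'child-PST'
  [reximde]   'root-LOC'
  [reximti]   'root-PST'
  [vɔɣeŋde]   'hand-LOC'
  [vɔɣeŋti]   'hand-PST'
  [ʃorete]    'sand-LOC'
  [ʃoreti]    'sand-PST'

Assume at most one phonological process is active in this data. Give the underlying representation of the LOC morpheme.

/-de/

The LOC morpheme has two allomorphs, [-de] and [-te].
By contrast the PST suffix keeps its initial [t] throughout — that segment must be underlying.
So the underlying form is /-de/, and voiced stops become voiceless after a vowel.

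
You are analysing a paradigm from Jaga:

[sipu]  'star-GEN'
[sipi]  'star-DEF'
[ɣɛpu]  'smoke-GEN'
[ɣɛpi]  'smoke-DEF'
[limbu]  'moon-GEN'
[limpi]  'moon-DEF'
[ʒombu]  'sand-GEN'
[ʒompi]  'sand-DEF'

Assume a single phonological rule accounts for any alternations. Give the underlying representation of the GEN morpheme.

The GEN suffix surfaces as [-bu] and [-pu], depending on the final segment of the stem.
The DEF suffix, which begins with [p], is invariant after every stem; so [p] is not altered by any rule here.
The GEN suffix is therefore /-bu/ underlyingly, with post-vocalic devoicing: voiced stops become voiceless after a vowel.

/-bu/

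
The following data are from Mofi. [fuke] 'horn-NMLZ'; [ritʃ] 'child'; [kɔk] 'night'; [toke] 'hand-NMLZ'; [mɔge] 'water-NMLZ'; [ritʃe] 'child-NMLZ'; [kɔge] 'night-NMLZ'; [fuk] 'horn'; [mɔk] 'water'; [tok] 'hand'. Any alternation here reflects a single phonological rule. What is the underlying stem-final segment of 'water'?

The root 'water' surfaces as [mɔk] and [mɔge], with a stem-final [k] ~ [g] alternation.
Compare 'hand', with invariant [k] in [tok] and [toke]: an analysis with underlying /k/ and a rule producing [g] before the NMLZ suffix would wrongly predict alternation here too.
The alternation reflects word-final obstruent devoicing: voiced obstruents become voiceless word-finally. /g/ is underlying.

/g/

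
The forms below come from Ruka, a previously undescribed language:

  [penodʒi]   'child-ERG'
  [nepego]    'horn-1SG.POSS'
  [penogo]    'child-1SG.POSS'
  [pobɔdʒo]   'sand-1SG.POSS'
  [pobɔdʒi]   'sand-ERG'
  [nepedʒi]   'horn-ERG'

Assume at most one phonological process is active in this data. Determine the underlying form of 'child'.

/penog/

The stem for 'child' ends in [g] in [penogo] but [dʒ] in [penodʒi].
If /dʒ/ were underlying and a rule turned it into [g] before the 1SG.POSS suffix, 'sand' would also alternate; but it has [dʒ] in both [pobɔdʒo] and [pobɔdʒi].
The underlying segment must be /g/; /g/ becomes palato-alveolar [dʒ] before a front vowel, yielding [dʒ] there.
Hence 'child' is /penog/ underlyingly.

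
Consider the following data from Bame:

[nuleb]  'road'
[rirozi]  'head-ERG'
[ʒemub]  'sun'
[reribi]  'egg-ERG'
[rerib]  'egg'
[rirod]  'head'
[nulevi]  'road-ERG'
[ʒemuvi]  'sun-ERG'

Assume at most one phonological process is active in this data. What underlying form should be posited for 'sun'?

/ʒemuv/

The stem for 'sun' ends in [v] in [ʒemuvi] but [b] in [ʒemub].
But 'egg' keeps [b] in both environments ([reribi], [rerib]), so there is no rule changing /b/ to [v] before the ERG suffix.
The alternation reflects word-final hardening: voiced fricatives become stops word-finally. /v/ is underlying.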